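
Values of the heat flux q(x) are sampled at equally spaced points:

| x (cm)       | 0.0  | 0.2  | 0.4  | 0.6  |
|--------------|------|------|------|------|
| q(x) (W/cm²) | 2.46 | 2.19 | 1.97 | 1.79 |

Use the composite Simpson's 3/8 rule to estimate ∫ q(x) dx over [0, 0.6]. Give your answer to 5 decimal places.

1.25475

h = 0.2, n = 3.
(3h/8)·[y₀ + 3y₁ + 3y₂ + y₃] = 0.075·(16.73) = 1.25475.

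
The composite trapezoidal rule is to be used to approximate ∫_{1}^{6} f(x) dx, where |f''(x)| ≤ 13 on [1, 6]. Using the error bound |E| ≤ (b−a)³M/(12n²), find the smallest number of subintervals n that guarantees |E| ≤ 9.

Need 1625/(12n²) ≤ 9.
n² ≥ 1625/(12·9) = 15.0463 ⇒ n ≥ 3.8790, so the smallest n is 4.

4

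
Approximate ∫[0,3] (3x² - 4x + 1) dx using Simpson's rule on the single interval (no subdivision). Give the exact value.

12

S = (b−a)/6 · [f(0) + 4f(1.5) + f(3)] = 0.5·[1 + 4·1.75 + 16] = 12.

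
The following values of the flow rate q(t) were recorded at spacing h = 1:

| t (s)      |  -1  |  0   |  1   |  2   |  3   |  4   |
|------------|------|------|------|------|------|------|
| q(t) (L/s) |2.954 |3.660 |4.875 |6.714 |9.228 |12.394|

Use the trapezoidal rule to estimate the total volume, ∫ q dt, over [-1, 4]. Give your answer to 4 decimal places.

h = 1, n = 5.
(h/2)·[y₀ + 2y₁ + 2y₂ + 2y₃ + 2y₄ + y₅] = 0.5·(64.302) = 32.1510.

32.1510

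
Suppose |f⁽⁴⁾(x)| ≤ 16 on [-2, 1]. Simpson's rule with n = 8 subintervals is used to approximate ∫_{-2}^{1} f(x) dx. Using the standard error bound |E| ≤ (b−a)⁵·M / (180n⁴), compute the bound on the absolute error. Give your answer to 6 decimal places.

|E| ≤ (3)⁵·16 / (180·8⁴) = 3888/737280 = 0.005273.

0.005273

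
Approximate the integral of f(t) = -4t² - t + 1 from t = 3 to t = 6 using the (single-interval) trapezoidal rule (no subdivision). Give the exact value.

-280.5

T = (b−a)/2 · [f(3) + f(6)] = 1.5·[(-38) + (-149)] = -280.5.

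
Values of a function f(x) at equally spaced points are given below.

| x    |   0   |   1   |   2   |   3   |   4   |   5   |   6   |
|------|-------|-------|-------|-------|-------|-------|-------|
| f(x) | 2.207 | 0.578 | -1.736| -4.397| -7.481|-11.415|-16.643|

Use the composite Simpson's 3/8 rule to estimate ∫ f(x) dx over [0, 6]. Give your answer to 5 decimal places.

h = 1, n = 6.
(3h/8)·[y₀ + 3y₁ + 3y₂ + 2y₃ + 3y₄ + 3y₅ + y₆] = 0.375·(-83.392) = -31.27200.

-31.27200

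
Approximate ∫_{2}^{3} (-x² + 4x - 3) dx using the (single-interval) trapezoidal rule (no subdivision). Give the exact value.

0.5

T = (b−a)/2 · [f(2) + f(3)] = 0.5·[1 + 0] = 0.5.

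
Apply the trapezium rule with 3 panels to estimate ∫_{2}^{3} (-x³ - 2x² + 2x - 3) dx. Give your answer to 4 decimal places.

-27.0926

h = (3 − 2)/3 = 0.333333.
Nodes x₀,…,x₃ = 2, 2.333333, 2.666667, 3.
f(x) = -x³ - 2x² + 2x - 3: f₀=-15, f₁=-21.925926, f₂=-30.851852, f₃=-42.
(h/2)·[f₀ + 2f₁ + 2f₂ + f₃] = 0.166667·(-162.555556) = -27.0926.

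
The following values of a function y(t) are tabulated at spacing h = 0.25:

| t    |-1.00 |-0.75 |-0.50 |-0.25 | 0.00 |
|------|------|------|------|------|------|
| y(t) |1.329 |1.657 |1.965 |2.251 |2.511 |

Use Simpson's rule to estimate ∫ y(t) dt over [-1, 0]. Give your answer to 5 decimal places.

1.95017

h = 0.25, n = 4.
(h/3)·[y₀ + 4y₁ + 2y₂ + 4y₃ + y₄] = 0.083333·(23.402) = 1.95017.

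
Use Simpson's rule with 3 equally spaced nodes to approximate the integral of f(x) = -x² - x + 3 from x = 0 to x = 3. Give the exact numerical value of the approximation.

-4.5

h = (3 − 0)/2 = 1.5.
Nodes x₀,…,x₂ = 0, 1.5, 3.
f(x) = -x² - x + 3: f₀=3, f₁=-0.75, f₂=-9.
(h/3)·[f₀ + 4f₁ + f₂] = 0.5·(-9) = -4.5.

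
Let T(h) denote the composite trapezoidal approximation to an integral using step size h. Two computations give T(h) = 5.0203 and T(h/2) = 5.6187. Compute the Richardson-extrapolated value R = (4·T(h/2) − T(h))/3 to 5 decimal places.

R = (4·T(h/2) − T(h)) / 3 = (4·5.6187 − 5.0203)/3 = (17.4545)/3 = 5.81817.

5.81817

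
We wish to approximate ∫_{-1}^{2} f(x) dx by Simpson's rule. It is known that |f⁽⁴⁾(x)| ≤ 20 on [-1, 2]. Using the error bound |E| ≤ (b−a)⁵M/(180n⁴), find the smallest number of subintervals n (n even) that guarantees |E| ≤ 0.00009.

Need 4860/(180n⁴) ≤ 0.00009.
n⁴ ≥ 4860/(180·0.00009) = 300000 ⇒ n ≥ 23.4035, so the smallest even n is 24. (n must be even for Simpson's rule.)

24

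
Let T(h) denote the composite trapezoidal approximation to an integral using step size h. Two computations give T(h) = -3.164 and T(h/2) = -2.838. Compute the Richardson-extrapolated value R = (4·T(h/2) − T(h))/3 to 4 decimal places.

-2.7293

R = (4·T(h/2) − T(h)) / 3 = (4·(-2.838) − (-3.164))/3 = (-8.188)/3 = -2.7293.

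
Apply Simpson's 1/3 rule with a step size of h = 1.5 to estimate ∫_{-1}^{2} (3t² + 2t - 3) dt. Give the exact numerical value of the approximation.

h = (2 − (-1))/2 = 1.5.
Nodes t₀,…,t₂ = -1, 0.5, 2.
f(t) = 3t² + 2t - 3: f₀=-2, f₁=-1.25, f₂=13.
(h/3)·[f₀ + 4f₁ + f₂] = 0.5·(6) = 3.

3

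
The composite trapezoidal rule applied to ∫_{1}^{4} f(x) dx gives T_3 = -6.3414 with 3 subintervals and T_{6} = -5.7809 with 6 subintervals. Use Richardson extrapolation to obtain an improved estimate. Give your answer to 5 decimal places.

R = (4·T_{6} − T_3) / 3 = (4·(-5.7809) − (-6.3414))/3 = (-16.7822)/3 = -5.59407.

-5.59407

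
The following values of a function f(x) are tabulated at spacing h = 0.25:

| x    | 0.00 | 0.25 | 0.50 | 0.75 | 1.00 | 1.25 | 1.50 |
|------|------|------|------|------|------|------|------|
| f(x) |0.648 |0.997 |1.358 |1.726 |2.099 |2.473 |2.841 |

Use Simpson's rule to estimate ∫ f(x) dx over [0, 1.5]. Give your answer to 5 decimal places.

2.59892

h = 0.25, n = 6.
(h/3)·[y₀ + 4y₁ + 2y₂ + 4y₃ + 2y₄ + 4y₅ + y₆] = 0.083333·(31.187) = 2.59892.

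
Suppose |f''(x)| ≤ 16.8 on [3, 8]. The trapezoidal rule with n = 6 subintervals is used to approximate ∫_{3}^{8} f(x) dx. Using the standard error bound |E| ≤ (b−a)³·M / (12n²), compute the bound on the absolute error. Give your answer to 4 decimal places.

|E| ≤ (5)³·16.8 / (12·6²) = 2100/432 = 4.8611.

4.8611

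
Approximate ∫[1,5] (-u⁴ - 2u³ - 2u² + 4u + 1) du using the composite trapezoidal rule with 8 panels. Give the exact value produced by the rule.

-981.125

h = (5 − 1)/8 = 0.5.
Nodes u₀,…,u₈ = 1, 1.5, 2, 2.5, 3, 3.5, 4, 4.5, 5.
f(u) = -u⁴ - 2u³ - 2u² + 4u + 1: f₀=0, f₁=-9.3125, f₂=-31, f₃=-71.8125, f₄=-140, f₅=-245.3125, f₆=-399, f₇=-613.8125, f₈=-904.
(h/2)·[f₀ + 2f₁ + 2f₂ + 2f₃ + 2f₄ + 2f₅ + 2f₆ + 2f₇ + f₈] = 0.25·(-3924.5) = -981.125.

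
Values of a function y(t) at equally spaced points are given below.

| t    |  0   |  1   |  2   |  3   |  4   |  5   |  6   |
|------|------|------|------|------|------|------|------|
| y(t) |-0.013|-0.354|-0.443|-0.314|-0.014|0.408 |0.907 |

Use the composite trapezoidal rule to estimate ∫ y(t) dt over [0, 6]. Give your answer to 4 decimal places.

h = 1, n = 6.
(h/2)·[y₀ + 2y₁ + 2y₂ + 2y₃ + 2y₄ + 2y₅ + y₆] = 0.5·(-0.540) = -0.2700.

-0.2700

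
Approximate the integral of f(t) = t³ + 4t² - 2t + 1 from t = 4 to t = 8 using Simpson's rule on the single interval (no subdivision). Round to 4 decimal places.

1513.3333

S = (b−a)/6 · [f(4) + 4f(6) + f(8)] = 0.666667·[121 + 4·349 + 753] = 1513.3333.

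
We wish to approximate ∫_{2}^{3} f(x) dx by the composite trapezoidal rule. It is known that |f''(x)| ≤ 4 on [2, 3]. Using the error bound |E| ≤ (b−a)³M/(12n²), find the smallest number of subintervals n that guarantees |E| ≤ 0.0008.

Need 4/(12n²) ≤ 0.0008.
n² ≥ 4/(12·0.0008) = 416.667 ⇒ n ≥ 20.4124, so the smallest n is 21.

21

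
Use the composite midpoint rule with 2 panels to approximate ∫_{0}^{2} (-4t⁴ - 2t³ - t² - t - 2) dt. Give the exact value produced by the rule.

-36

h = (2 − 0)/2 = 1.
Midpoints m₁,…,m₂ = 0.5, 1.5.
f(m₁)=-3.25, f(m₂)=-32.75.
h·[f(m₁) + f(m₂)] = 1·(-36) = -36.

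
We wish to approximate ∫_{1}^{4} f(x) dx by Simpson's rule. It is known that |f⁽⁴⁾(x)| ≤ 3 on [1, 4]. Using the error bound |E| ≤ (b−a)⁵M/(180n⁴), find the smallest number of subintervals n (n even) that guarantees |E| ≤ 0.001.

8

Need 729/(180n⁴) ≤ 0.001.
n⁴ ≥ 729/(180·0.001) = 4050 ⇒ n ≥ 7.9774, so the smallest even n is 8. (n must be even for Simpson's rule.)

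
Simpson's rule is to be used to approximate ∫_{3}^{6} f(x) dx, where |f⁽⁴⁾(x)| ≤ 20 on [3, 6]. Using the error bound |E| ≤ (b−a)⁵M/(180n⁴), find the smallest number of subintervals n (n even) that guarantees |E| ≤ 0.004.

10

Need 4860/(180n⁴) ≤ 0.004.
n⁴ ≥ 4860/(180·0.004) = 6750 ⇒ n ≥ 9.0641, so the smallest even n is 10. (n must be even for Simpson's rule.)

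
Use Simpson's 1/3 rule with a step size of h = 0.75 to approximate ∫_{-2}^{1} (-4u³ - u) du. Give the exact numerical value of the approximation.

16.5

h = (1 − (-2))/4 = 0.75.
Nodes u₀,…,u₄ = -2, -1.25, -0.5, 0.25, 1.
f(u) = -4u³ - u: f₀=34, f₁=9.0625, f₂=1, f₃=-0.3125, f₄=-5.
(h/3)·[f₀ + 4f₁ + 2f₂ + 4f₃ + f₄] = 0.25·(66) = 16.5.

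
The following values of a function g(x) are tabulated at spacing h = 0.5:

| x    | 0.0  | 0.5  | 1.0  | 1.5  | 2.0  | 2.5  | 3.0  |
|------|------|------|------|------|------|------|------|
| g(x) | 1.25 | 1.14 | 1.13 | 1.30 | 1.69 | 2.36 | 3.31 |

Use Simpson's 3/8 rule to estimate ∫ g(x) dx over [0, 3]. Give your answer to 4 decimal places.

4.8975

h = 0.5, n = 6.
(3h/8)·[y₀ + 3y₁ + 3y₂ + 2y₃ + 3y₄ + 3y₅ + y₆] = 0.1875·(26.12) = 4.8975.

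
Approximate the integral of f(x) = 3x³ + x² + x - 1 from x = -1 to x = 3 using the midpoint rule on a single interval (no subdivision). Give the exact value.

16

M = (b−a)·f(1) = 4·(4) = 16.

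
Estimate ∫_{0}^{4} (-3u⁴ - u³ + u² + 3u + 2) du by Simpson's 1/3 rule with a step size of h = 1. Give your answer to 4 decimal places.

-626.6667

h = (4 − 0)/4 = 1.
Nodes u₀,…,u₄ = 0, 1, 2, 3, 4.
f(u) = -3u⁴ - u³ + u² + 3u + 2: f₀=2, f₁=2, f₂=-44, f₃=-250, f₄=-802.
(h/3)·[f₀ + 4f₁ + 2f₂ + 4f₃ + f₄] = 0.333333·(-1880) = -626.6667.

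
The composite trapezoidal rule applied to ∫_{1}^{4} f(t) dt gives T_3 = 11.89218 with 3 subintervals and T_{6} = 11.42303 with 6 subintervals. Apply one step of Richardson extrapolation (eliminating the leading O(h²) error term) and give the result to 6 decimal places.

11.266647

R = (4·T_{6} − T_3) / 3 = (4·11.42303 − 11.89218)/3 = (33.79994)/3 = 11.266647.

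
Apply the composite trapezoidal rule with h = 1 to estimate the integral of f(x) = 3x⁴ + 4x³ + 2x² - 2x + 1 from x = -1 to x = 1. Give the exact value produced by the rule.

7

h = (1 − (-1))/2 = 1.
Nodes x₀,…,x₂ = -1, 0, 1.
f(x) = 3x⁴ + 4x³ + 2x² - 2x + 1: f₀=4, f₁=1, f₂=8.
(h/2)·[f₀ + 2f₁ + f₂] = 0.5·(14) = 7.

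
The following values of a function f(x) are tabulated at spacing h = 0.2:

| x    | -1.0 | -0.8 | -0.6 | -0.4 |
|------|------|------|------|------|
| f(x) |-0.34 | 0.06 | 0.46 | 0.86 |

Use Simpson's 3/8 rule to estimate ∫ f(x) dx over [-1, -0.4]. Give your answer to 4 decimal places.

0.1560

h = 0.2, n = 3.
(3h/8)·[y₀ + 3y₁ + 3y₂ + y₃] = 0.075·(2.08) = 0.1560.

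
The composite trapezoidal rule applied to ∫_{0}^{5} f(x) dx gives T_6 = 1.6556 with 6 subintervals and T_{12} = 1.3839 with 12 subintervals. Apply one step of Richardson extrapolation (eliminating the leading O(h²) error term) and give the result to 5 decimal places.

R = (4·T_{12} − T_6) / 3 = (4·1.3839 − 1.6556)/3 = (3.8800)/3 = 1.29333.

1.29333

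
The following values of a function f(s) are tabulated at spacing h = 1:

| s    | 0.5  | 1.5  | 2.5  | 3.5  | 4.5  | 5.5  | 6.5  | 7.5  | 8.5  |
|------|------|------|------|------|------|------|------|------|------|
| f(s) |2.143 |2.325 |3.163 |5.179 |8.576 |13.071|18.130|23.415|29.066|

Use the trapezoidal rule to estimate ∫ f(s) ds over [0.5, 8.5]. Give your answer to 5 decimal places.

89.46350

h = 1, n = 8.
(h/2)·[y₀ + 2y₁ + 2y₂ + 2y₃ + 2y₄ + 2y₅ + 2y₆ + 2y₇ + y₈] = 0.5·(178.927) = 89.46350.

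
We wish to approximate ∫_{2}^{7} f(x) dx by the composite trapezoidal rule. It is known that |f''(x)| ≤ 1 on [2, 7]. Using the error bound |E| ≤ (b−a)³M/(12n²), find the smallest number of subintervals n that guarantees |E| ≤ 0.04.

Need 125/(12n²) ≤ 0.04.
n² ≥ 125/(12·0.04) = 260.417 ⇒ n ≥ 16.1374, so the smallest n is 17.

17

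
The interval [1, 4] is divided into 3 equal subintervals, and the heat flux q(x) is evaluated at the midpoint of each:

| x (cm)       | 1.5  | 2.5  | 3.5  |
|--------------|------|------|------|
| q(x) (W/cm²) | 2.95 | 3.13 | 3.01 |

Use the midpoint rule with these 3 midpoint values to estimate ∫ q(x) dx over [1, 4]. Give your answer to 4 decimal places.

h = 1, n = 3.
h·[y(m₁) + y(m₂) + y(m₃)] = 1·(9.09) = 9.0900.

9.0900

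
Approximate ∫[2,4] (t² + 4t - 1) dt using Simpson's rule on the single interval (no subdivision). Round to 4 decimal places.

S = (b−a)/6 · [f(2) + 4f(3) + f(4)] = 0.333333·[11 + 4·20 + 31] = 40.6667.

40.6667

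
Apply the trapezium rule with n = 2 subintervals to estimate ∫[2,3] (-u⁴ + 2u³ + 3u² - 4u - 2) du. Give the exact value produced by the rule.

-3.53125

h = (3 − 2)/2 = 0.5.
Nodes u₀,…,u₂ = 2, 2.5, 3.
f(u) = -u⁴ + 2u³ + 3u² - 4u - 2: f₀=2, f₁=-1.0625, f₂=-14.
(h/2)·[f₀ + 2f₁ + f₂] = 0.25·(-14.125) = -3.53125.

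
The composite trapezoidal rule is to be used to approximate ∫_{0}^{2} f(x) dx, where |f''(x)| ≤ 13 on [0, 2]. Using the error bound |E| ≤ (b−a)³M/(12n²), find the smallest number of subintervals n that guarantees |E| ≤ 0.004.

Need 104/(12n²) ≤ 0.004.
n² ≥ 104/(12·0.004) = 2166.67 ⇒ n ≥ 46.5475, so the smallest n is 47.

47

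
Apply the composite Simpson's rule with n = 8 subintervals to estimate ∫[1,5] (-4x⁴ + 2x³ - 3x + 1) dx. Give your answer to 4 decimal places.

h = (5 − 1)/8 = 0.5.
Nodes x₀,…,x₈ = 1, 1.5, 2, 2.5, 3, 3.5, 4, 4.5, 5.
f(x) = -4x⁴ + 2x³ - 3x + 1: f₀=-4, f₁=-17, f₂=-53, f₃=-131.5, f₄=-278, f₅=-524, f₆=-907, f₇=-1470.5, f₈=-2264.
(h/3)·[f₀ + 4f₁ + 2f₂ + 4f₃ + 2f₄ + 4f₅ + 2f₆ + 4f₇ + f₈] = 0.166667·(-13316) = -2219.3333.

-2219.3333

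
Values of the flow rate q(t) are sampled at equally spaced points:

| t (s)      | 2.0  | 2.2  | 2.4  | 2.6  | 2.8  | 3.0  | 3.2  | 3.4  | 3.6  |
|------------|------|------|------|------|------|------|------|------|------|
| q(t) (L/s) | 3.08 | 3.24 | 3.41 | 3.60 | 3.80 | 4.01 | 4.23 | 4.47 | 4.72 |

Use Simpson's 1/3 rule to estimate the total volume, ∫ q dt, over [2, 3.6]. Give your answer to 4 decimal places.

h = 0.2, n = 8.
(h/3)·[y₀ + 4y₁ + 2y₂ + 4y₃ + 2y₄ + 4y₅ + 2y₆ + 4y₇ + y₈] = 0.066667·(91.96) = 6.1307.

6.1307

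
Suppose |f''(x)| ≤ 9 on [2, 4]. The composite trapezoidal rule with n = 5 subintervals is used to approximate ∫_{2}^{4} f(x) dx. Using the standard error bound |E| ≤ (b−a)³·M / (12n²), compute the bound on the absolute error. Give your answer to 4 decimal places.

|E| ≤ (2)³·9 / (12·5²) = 72/300 = 0.2400.

0.2400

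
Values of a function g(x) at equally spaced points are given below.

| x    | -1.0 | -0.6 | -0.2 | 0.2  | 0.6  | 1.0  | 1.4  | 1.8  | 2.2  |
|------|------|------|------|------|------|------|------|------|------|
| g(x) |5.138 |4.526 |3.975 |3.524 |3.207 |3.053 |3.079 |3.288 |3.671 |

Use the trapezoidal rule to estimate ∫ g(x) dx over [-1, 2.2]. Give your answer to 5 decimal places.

h = 0.4, n = 8.
(h/2)·[y₀ + 2y₁ + 2y₂ + 2y₃ + 2y₄ + 2y₅ + 2y₆ + 2y₇ + y₈] = 0.2·(58.113) = 11.62260.

11.62260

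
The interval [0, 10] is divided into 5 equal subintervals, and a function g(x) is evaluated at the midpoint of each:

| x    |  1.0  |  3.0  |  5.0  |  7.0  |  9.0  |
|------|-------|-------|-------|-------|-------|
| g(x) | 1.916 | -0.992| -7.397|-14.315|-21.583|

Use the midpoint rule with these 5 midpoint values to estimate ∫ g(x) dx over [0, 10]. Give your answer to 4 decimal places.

-84.7420

h = 2, n = 5.
h·[y(m₁) + y(m₂) + y(m₃) + y(m₄) + y(m₅)] = 2·(-42.371) = -84.7420.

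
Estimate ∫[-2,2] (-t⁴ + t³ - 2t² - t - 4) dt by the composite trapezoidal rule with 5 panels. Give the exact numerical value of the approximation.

-43.67872

h = (2 − (-2))/5 = 0.8.
Nodes t₀,…,t₅ = -2, -1.2, -0.4, 0.4, 1.2, 2.
f(t) = -t⁴ + t³ - 2t² - t - 4: f₀=-34, f₁=-9.4816, f₂=-4.0096, f₃=-4.6816, f₄=-8.4256, f₅=-22.
(h/2)·[f₀ + 2f₁ + 2f₂ + 2f₃ + 2f₄ + f₅] = 0.4·(-109.1968) = -43.67872.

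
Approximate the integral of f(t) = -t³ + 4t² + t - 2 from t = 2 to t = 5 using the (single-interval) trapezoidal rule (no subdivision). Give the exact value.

T = (b−a)/2 · [f(2) + f(5)] = 1.5·[8 + (-22)] = -21.

-21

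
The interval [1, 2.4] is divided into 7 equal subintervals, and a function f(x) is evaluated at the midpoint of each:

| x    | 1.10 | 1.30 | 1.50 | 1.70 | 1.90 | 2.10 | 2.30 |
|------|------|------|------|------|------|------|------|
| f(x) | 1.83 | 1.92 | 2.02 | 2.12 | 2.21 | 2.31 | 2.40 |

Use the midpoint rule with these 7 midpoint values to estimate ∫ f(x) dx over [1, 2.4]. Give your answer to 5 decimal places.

2.96200

h = 0.2, n = 7.
h·[y(m₁) + y(m₂) + y(m₃) + y(m₄) + y(m₅) + y(m₆) + y(m₇)] = 0.2·(14.81) = 2.96200.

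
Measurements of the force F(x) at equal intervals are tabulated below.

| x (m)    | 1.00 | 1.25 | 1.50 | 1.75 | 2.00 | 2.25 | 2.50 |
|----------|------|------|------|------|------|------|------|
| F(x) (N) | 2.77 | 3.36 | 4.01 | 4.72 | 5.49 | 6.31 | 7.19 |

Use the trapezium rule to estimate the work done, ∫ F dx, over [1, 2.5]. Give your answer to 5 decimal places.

h = 0.25, n = 6.
(h/2)·[y₀ + 2y₁ + 2y₂ + 2y₃ + 2y₄ + 2y₅ + y₆] = 0.125·(57.74) = 7.21750.

7.21750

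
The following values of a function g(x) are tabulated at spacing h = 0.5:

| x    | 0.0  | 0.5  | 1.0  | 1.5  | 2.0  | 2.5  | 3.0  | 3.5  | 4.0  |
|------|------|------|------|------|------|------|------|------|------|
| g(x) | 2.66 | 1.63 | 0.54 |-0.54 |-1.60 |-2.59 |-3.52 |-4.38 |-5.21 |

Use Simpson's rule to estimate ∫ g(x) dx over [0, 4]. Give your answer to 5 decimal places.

-5.87167

h = 0.5, n = 8.
(h/3)·[y₀ + 4y₁ + 2y₂ + 4y₃ + 2y₄ + 4y₅ + 2y₆ + 4y₇ + y₈] = 0.166667·(-35.23) = -5.87167.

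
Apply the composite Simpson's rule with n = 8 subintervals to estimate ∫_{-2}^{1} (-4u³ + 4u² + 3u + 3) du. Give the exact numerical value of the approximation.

h = (1 − (-2))/8 = 0.375.
Nodes u₀,…,u₈ = -2, -1.625, -1.25, -0.875, -0.5, -0.125, 0.25, 0.625, 1.
f(u) = -4u³ + 4u² + 3u + 3: f₀=45, f₁=25.8515625, f₂=13.3125, f₃=6.1171875, f₄=3, f₅=2.6953125, f₆=3.9375, f₇=5.4609375, f₈=6.
(h/3)·[f₀ + 4f₁ + 2f₂ + 4f₃ + 2f₄ + 4f₅ + 2f₆ + 4f₇ + f₈] = 0.125·(252) = 31.5.

31.5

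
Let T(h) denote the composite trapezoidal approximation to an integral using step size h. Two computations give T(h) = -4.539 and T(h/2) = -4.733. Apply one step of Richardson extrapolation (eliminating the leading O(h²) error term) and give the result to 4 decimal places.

-4.7977

R = (4·T(h/2) − T(h)) / 3 = (4·(-4.733) − (-4.539))/3 = (-14.393)/3 = -4.7977.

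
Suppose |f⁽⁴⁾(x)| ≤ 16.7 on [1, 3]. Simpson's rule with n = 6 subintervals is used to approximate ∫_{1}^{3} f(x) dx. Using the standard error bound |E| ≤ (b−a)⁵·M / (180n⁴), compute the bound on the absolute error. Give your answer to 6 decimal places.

|E| ≤ (2)⁵·16.7 / (180·6⁴) = 534.4/233280 = 0.002291.

0.002291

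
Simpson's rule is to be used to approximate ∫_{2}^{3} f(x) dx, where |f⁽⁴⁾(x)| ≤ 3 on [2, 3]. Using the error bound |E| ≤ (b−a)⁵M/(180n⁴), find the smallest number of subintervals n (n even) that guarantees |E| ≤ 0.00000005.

Need 3/(180n⁴) ≤ 0.00000005.
n⁴ ≥ 3/(180·0.00000005) = 333333 ⇒ n ≥ 24.0281, so the smallest even n is 26. (n must be even for Simpson's rule.)

26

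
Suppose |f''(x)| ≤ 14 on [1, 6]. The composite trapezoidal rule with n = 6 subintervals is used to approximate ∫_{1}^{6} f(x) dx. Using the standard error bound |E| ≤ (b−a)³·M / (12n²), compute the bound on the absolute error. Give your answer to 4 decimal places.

4.0509

|E| ≤ (5)³·14 / (12·6²) = 1750/432 = 4.0509.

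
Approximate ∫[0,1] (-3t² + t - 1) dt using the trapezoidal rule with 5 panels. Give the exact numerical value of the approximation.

h = (1 − 0)/5 = 0.2.
Nodes t₀,…,t₅ = 0, 0.2, 0.4, 0.6, 0.8, 1.
f(t) = -3t² + t - 1: f₀=-1, f₁=-0.92, f₂=-1.08, f₃=-1.48, f₄=-2.12, f₅=-3.
(h/2)·[f₀ + 2f₁ + 2f₂ + 2f₃ + 2f₄ + f₅] = 0.1·(-15.2) = -1.52.

-1.52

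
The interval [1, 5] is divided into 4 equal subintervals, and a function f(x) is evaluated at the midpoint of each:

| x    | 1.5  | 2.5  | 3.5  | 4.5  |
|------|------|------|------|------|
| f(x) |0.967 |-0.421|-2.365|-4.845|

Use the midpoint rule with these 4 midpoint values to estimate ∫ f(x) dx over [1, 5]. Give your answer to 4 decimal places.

-6.6640

h = 1, n = 4.
h·[y(m₁) + y(m₂) + y(m₃) + y(m₄)] = 1·(-6.664) = -6.6640.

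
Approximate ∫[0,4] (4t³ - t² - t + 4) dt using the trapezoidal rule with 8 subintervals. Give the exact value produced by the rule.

h = (4 − 0)/8 = 0.5.
Nodes t₀,…,t₈ = 0, 0.5, 1, 1.5, 2, 2.5, 3, 3.5, 4.
f(t) = 4t³ - t² - t + 4: f₀=4, f₁=3.75, f₂=6, f₃=13.75, f₄=30, f₅=57.75, f₆=100, f₇=159.75, f₈=240.
(h/2)·[f₀ + 2f₁ + 2f₂ + 2f₃ + 2f₄ + 2f₅ + 2f₆ + 2f₇ + f₈] = 0.25·(986) = 246.5.

246.5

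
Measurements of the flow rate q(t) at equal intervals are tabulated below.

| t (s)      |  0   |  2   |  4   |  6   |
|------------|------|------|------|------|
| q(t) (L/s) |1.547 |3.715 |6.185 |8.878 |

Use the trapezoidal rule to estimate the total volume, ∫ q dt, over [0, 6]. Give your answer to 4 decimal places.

h = 2, n = 3.
(h/2)·[y₀ + 2y₁ + 2y₂ + y₃] = 1·(30.225) = 30.2250.

30.2250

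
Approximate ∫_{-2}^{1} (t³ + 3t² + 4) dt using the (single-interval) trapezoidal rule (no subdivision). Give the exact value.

24

T = (b−a)/2 · [f(-2) + f(1)] = 1.5·[8 + 8] = 24.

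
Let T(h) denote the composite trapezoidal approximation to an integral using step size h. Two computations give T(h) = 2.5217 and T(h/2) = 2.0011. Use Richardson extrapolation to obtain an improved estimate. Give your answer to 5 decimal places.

R = (4·T(h/2) − T(h)) / 3 = (4·2.0011 − 2.5217)/3 = (5.4827)/3 = 1.82757.

1.82757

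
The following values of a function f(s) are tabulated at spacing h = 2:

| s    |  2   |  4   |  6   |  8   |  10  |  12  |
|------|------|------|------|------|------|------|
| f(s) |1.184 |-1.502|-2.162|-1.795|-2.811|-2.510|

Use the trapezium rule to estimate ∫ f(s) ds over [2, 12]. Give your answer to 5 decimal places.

h = 2, n = 5.
(h/2)·[y₀ + 2y₁ + 2y₂ + 2y₃ + 2y₄ + y₅] = 1·(-17.866) = -17.86600.

-17.86600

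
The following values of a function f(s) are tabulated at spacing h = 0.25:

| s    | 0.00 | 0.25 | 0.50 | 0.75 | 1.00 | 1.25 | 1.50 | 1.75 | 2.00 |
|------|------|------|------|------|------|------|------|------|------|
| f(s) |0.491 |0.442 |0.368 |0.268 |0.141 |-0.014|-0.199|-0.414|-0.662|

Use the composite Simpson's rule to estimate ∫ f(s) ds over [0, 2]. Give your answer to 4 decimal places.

0.1314

h = 0.25, n = 8.
(h/3)·[y₀ + 4y₁ + 2y₂ + 4y₃ + 2y₄ + 4y₅ + 2y₆ + 4y₇ + y₈] = 0.083333·(1.577) = 0.1314.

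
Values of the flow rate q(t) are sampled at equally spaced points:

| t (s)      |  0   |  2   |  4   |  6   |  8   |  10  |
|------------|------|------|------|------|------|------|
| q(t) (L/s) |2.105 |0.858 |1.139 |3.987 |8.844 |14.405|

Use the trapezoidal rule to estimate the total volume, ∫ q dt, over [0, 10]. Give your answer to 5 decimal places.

46.16600

h = 2, n = 5.
(h/2)·[y₀ + 2y₁ + 2y₂ + 2y₃ + 2y₄ + y₅] = 1·(46.166) = 46.16600.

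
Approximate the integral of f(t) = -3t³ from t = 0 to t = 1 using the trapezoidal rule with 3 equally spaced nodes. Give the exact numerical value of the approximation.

h = (1 − 0)/2 = 0.5.
Nodes t₀,…,t₂ = 0, 0.5, 1.
f(t) = -3t³: f₀=0, f₁=-0.375, f₂=-3.
(h/2)·[f₀ + 2f₁ + f₂] = 0.25·(-3.75) = -0.9375.

-0.9375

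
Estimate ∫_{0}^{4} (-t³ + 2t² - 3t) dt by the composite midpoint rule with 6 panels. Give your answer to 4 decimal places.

-44.7407

h = (4 − 0)/6 = 0.666667.
Midpoints m₁,…,m₆ = 0.333333, 1, 1.666667, 2.333333, 3, 3.666667.
f(m₁)=-0.814815, f(m₂)=-2, f(m₃)=-4.074074, f(m₄)=-8.814815, f(m₅)=-18, f(m₆)=-33.407407.
h·[f(m₁) + f(m₂) + f(m₃) + f(m₄) + f(m₅) + f(m₆)] = 0.666667·(-67.111111) = -44.7407.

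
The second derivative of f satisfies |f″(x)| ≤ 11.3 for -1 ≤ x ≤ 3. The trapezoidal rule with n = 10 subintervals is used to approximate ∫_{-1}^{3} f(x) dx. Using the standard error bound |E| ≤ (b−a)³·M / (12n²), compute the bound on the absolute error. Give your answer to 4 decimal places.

|E| ≤ (4)³·11.3 / (12·10²) = 723.2/1200 = 0.6027.

0.6027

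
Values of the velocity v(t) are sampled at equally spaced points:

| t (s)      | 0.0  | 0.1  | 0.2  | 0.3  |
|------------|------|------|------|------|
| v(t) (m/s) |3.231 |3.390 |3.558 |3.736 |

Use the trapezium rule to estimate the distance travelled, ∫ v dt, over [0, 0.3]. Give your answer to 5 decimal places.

h = 0.1, n = 3.
(h/2)·[y₀ + 2y₁ + 2y₂ + y₃] = 0.05·(20.863) = 1.04315.

1.04315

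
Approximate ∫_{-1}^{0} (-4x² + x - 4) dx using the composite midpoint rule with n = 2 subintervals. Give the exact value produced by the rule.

-5.75

h = (0 − (-1))/2 = 0.5.
Midpoints m₁,…,m₂ = -0.75, -0.25.
f(m₁)=-7, f(m₂)=-4.5.
h·[f(m₁) + f(m₂)] = 0.5·(-11.5) = -5.75.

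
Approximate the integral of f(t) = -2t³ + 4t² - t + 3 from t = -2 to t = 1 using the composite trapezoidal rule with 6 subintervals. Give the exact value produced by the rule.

h = (1 − (-2))/6 = 0.5.
Nodes t₀,…,t₆ = -2, -1.5, -1, -0.5, 0, 0.5, 1.
f(t) = -2t³ + 4t² - t + 3: f₀=37, f₁=20.25, f₂=10, f₃=4.75, f₄=3, f₅=3.25, f₆=4.
(h/2)·[f₀ + 2f₁ + 2f₂ + 2f₃ + 2f₄ + 2f₅ + f₆] = 0.25·(123.5) = 30.875.

30.875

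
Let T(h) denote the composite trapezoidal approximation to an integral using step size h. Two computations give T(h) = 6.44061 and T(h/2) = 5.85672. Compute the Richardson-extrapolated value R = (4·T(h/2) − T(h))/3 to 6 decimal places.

5.662090

R = (4·T(h/2) − T(h)) / 3 = (4·5.85672 − 6.44061)/3 = (16.98627)/3 = 5.662090.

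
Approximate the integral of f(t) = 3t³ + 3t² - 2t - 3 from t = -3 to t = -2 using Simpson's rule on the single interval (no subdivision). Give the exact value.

-27.75

S = (b−a)/6 · [f(-3) + 4f(-2.5) + f(-2)] = 0.166667·[(-51) + 4·(-26.125) + (-11)] = -27.75.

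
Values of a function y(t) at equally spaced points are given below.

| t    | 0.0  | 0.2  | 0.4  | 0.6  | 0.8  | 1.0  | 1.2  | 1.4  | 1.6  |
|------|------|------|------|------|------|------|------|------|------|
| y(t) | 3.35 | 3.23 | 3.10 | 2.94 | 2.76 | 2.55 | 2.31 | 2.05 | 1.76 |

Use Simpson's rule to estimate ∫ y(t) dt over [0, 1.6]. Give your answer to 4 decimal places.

4.3020

h = 0.2, n = 8.
(h/3)·[y₀ + 4y₁ + 2y₂ + 4y₃ + 2y₄ + 4y₅ + 2y₆ + 4y₇ + y₈] = 0.066667·(64.53) = 4.3020.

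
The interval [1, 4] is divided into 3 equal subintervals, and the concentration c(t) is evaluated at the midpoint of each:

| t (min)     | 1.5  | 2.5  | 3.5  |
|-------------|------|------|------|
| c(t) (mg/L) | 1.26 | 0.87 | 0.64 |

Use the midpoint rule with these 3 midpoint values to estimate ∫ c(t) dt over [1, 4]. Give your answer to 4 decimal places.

h = 1, n = 3.
h·[y(m₁) + y(m₂) + y(m₃)] = 1·(2.77) = 2.7700.

2.7700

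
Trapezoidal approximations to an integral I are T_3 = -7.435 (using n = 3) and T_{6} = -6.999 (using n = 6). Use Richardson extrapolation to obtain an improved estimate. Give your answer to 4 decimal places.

-6.8537

R = (4·T_{6} − T_3) / 3 = (4·(-6.999) − (-7.435))/3 = (-20.561)/3 = -6.8537.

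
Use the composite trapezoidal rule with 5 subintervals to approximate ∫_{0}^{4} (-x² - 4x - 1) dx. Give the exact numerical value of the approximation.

h = (4 − 0)/5 = 0.8.
Nodes x₀,…,x₅ = 0, 0.8, 1.6, 2.4, 3.2, 4.
f(x) = -x² - 4x - 1: f₀=-1, f₁=-4.84, f₂=-9.96, f₃=-16.36, f₄=-24.04, f₅=-33.
(h/2)·[f₀ + 2f₁ + 2f₂ + 2f₃ + 2f₄ + f₅] = 0.4·(-144.4) = -57.76.

-57.76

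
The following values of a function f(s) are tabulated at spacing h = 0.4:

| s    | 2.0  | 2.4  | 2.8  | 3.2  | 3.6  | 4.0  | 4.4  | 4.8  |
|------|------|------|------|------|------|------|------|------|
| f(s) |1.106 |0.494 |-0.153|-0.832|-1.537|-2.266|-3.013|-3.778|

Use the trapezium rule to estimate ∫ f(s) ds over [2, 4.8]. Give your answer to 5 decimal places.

h = 0.4, n = 7.
(h/2)·[y₀ + 2y₁ + 2y₂ + 2y₃ + 2y₄ + 2y₅ + 2y₆ + y₇] = 0.2·(-17.286) = -3.45720.

-3.45720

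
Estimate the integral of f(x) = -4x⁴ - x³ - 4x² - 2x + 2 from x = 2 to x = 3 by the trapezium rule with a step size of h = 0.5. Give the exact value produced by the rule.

h = (3 − 2)/2 = 0.5.
Nodes x₀,…,x₂ = 2, 2.5, 3.
f(x) = -4x⁴ - x³ - 4x² - 2x + 2: f₀=-90, f₁=-199.875, f₂=-391.
(h/2)·[f₀ + 2f₁ + f₂] = 0.25·(-880.75) = -220.1875.

-220.1875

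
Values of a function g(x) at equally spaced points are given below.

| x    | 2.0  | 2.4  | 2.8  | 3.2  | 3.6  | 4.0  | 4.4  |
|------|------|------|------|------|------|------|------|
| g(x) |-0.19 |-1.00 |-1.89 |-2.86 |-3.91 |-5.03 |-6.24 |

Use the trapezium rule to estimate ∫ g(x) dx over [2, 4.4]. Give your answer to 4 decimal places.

-7.1620

h = 0.4, n = 6.
(h/2)·[y₀ + 2y₁ + 2y₂ + 2y₃ + 2y₄ + 2y₅ + y₆] = 0.2·(-35.81) = -7.1620.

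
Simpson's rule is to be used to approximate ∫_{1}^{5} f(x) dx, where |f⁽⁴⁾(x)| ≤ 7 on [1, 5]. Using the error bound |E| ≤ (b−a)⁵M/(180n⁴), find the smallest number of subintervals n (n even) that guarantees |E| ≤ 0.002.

Need 7168/(180n⁴) ≤ 0.002.
n⁴ ≥ 7168/(180·0.002) = 19911.1 ⇒ n ≥ 11.8788, so the smallest even n is 12. (n must be even for Simpson's rule.)

12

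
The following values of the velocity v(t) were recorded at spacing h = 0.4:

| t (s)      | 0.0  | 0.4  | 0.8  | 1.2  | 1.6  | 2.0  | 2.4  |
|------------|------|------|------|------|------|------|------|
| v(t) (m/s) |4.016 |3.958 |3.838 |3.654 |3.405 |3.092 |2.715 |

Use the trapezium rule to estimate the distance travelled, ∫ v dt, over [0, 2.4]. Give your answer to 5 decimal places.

8.52500

h = 0.4, n = 6.
(h/2)·[y₀ + 2y₁ + 2y₂ + 2y₃ + 2y₄ + 2y₅ + y₆] = 0.2·(42.625) = 8.52500.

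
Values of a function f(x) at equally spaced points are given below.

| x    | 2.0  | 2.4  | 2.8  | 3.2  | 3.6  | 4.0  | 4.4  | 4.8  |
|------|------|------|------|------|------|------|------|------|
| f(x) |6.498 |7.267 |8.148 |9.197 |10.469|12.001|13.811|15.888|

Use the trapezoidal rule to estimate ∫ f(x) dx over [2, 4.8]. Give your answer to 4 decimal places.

h = 0.4, n = 7.
(h/2)·[y₀ + 2y₁ + 2y₂ + 2y₃ + 2y₄ + 2y₅ + 2y₆ + y₇] = 0.2·(144.172) = 28.8344.

28.8344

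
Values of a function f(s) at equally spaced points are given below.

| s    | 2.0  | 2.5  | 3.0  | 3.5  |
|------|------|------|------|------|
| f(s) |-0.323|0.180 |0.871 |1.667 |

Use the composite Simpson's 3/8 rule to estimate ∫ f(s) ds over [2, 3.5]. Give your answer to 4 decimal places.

h = 0.5, n = 3.
(3h/8)·[y₀ + 3y₁ + 3y₂ + y₃] = 0.1875·(4.497) = 0.8432.

0.8432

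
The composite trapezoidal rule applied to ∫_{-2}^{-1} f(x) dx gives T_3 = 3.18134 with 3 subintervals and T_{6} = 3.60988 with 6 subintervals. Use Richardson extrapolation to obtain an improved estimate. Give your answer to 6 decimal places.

3.752727

R = (4·T_{6} − T_3) / 3 = (4·3.60988 − 3.18134)/3 = (11.25818)/3 = 3.752727.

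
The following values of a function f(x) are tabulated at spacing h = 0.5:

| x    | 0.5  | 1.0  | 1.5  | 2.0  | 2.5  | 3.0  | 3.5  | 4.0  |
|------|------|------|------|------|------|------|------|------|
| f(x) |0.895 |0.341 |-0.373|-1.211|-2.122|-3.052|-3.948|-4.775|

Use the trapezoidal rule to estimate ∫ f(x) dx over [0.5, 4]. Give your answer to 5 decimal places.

-6.15250

h = 0.5, n = 7.
(h/2)·[y₀ + 2y₁ + 2y₂ + 2y₃ + 2y₄ + 2y₅ + 2y₆ + y₇] = 0.25·(-24.610) = -6.15250.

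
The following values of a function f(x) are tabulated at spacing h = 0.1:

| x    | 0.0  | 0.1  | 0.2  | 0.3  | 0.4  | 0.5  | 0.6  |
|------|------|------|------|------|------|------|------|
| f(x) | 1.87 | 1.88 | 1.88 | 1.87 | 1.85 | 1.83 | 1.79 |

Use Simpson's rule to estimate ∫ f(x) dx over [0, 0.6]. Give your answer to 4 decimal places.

1.1147

h = 0.1, n = 6.
(h/3)·[y₀ + 4y₁ + 2y₂ + 4y₃ + 2y₄ + 4y₅ + y₆] = 0.033333·(33.44) = 1.1147.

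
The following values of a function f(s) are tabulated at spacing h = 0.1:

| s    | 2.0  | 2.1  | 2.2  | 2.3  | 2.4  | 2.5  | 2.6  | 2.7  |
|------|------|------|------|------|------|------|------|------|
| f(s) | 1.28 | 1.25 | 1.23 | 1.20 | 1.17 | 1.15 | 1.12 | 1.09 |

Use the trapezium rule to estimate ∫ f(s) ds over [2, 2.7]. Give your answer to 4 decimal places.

0.8305

h = 0.1, n = 7.
(h/2)·[y₀ + 2y₁ + 2y₂ + 2y₃ + 2y₄ + 2y₅ + 2y₆ + y₇] = 0.05·(16.61) = 0.8305.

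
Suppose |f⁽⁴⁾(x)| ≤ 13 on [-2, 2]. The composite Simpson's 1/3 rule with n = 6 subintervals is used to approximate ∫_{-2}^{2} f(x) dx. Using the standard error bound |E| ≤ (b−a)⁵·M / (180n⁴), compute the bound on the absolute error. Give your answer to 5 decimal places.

0.05706

|E| ≤ (4)⁵·13 / (180·6⁴) = 13312/233280 = 0.05706.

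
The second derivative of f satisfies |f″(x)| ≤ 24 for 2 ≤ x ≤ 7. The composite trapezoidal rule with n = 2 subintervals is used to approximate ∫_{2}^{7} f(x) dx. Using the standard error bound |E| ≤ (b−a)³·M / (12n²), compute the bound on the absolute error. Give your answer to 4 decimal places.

|E| ≤ (5)³·24 / (12·2²) = 3000/48 = 62.5000.

62.5000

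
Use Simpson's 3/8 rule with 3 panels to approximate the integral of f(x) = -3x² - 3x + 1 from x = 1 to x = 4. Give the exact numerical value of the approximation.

h = (4 − 1)/3 = 1.
Nodes x₀,…,x₃ = 1, 2, 3, 4.
f(x) = -3x² - 3x + 1: f₀=-5, f₁=-17, f₂=-35, f₃=-59.
(3h/8)·[f₀ + 3f₁ + 3f₂ + f₃] = 0.375·(-220) = -82.5.

-82.5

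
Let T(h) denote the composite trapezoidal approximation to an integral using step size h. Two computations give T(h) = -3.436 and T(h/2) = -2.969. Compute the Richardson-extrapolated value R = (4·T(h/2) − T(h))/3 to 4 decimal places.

-2.8133

R = (4·T(h/2) − T(h)) / 3 = (4·(-2.969) − (-3.436))/3 = (-8.440)/3 = -2.8133.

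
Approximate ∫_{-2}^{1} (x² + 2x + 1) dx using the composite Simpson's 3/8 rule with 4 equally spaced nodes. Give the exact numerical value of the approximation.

h = (1 − (-2))/3 = 1.
Nodes x₀,…,x₃ = -2, -1, 0, 1.
f(x) = x² + 2x + 1: f₀=1, f₁=0, f₂=1, f₃=4.
(3h/8)·[f₀ + 3f₁ + 3f₂ + f₃] = 0.375·(8) = 3.

3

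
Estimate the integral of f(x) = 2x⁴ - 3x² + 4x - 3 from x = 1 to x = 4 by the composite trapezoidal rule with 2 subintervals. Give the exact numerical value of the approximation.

457.3125

h = (4 − 1)/2 = 1.5.
Nodes x₀,…,x₂ = 1, 2.5, 4.
f(x) = 2x⁴ - 3x² + 4x - 3: f₀=0, f₁=66.375, f₂=477.
(h/2)·[f₀ + 2f₁ + f₂] = 0.75·(609.75) = 457.3125.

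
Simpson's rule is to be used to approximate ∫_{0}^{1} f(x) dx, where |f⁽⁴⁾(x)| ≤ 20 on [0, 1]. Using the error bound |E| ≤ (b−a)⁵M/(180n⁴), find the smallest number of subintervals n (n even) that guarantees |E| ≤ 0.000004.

14

Need 20/(180n⁴) ≤ 0.000004.
n⁴ ≥ 20/(180·0.000004) = 27777.8 ⇒ n ≥ 12.9099, so the smallest even n is 14. (n must be even for Simpson's rule.)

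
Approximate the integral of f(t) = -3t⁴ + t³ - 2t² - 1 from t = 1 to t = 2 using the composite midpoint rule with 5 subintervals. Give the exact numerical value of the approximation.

-20.38514

h = (2 − 1)/5 = 0.2.
Midpoints m₁,…,m₅ = 1.1, 1.3, 1.5, 1.7, 1.9.
f(m₁)=-6.4813, f(m₂)=-10.7513, f(m₃)=-17.3125, f(m₄)=-26.9233, f(m₅)=-40.4573.
h·[f(m₁) + f(m₂) + f(m₃) + f(m₄) + f(m₅)] = 0.2·(-101.9257) = -20.38514.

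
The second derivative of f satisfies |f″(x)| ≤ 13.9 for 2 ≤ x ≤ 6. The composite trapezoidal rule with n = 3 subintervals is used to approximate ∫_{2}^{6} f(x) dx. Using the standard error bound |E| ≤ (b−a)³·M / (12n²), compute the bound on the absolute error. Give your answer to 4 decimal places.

8.2370

|E| ≤ (4)³·13.9 / (12·3²) = 889.6/108 = 8.2370.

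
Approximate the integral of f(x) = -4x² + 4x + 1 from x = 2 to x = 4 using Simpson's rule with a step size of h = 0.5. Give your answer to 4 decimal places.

h = (4 − 2)/4 = 0.5.
Nodes x₀,…,x₄ = 2, 2.5, 3, 3.5, 4.
f(x) = -4x² + 4x + 1: f₀=-7, f₁=-14, f₂=-23, f₃=-34, f₄=-47.
(h/3)·[f₀ + 4f₁ + 2f₂ + 4f₃ + f₄] = 0.166667·(-292) = -48.6667.

-48.6667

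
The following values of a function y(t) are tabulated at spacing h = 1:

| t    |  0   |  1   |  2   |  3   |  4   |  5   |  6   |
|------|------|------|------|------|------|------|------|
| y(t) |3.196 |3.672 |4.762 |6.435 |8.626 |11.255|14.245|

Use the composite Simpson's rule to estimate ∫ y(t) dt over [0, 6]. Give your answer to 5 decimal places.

h = 1, n = 6.
(h/3)·[y₀ + 4y₁ + 2y₂ + 4y₃ + 2y₄ + 4y₅ + y₆] = 0.333333·(129.665) = 43.22167.

43.22167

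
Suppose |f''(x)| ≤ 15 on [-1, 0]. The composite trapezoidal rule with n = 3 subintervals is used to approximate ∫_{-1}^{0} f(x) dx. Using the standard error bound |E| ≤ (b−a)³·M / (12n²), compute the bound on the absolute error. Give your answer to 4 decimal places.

0.1389

|E| ≤ (1)³·15 / (12·3²) = 15/108 = 0.1389.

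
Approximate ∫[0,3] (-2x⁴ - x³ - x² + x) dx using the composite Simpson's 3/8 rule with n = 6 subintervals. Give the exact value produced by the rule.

h = (3 − 0)/6 = 0.5.
Nodes x₀,…,x₆ = 0, 0.5, 1, 1.5, 2, 2.5, 3.
f(x) = -2x⁴ - x³ - x² + x: f₀=0, f₁=0, f₂=-3, f₃=-14.25, f₄=-42, f₅=-97.5, f₆=-195.
(3h/8)·[f₀ + 3f₁ + 3f₂ + 2f₃ + 3f₄ + 3f₅ + f₆] = 0.1875·(-651) = -122.0625.

-122.0625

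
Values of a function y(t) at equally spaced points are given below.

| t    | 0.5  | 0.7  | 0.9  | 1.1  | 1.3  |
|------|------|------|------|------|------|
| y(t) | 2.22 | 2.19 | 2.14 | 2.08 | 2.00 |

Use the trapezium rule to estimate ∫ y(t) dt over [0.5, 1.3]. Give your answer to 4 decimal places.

1.7040

h = 0.2, n = 4.
(h/2)·[y₀ + 2y₁ + 2y₂ + 2y₃ + y₄] = 0.1·(17.04) = 1.7040.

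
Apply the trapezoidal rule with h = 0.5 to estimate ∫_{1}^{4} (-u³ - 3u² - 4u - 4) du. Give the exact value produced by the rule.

-170.0625

h = (4 − 1)/6 = 0.5.
Nodes u₀,…,u₆ = 1, 1.5, 2, 2.5, 3, 3.5, 4.
f(u) = -u³ - 3u² - 4u - 4: f₀=-12, f₁=-20.125, f₂=-32, f₃=-48.375, f₄=-70, f₅=-97.625, f₆=-132.
(h/2)·[f₀ + 2f₁ + 2f₂ + 2f₃ + 2f₄ + 2f₅ + f₆] = 0.25·(-680.25) = -170.0625.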